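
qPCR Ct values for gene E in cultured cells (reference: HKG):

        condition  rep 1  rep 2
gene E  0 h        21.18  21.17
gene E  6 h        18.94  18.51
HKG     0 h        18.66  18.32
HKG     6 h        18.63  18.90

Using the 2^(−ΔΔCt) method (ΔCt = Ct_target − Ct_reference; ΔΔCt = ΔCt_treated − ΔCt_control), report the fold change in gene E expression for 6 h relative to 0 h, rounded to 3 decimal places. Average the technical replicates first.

Mean Ct: gene E 0 h 21.175; gene E 6 h 18.725; HKG 0 h 18.490; HKG 6 h 18.765
ΔCt(0 h) = 21.175 − 18.490 = 2.685
ΔCt(6 h) = 18.725 − 18.765 = -0.040
ΔΔCt = -0.040 − 2.685 = -2.725
Fold change = 2^(−(-2.725)) = 2^2.725 = 6.6116

6.612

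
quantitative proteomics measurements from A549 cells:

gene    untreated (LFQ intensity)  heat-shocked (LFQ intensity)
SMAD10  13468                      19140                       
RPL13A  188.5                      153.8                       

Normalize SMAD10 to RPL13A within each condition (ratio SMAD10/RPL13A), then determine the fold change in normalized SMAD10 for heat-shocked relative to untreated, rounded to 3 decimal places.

1.742

SMAD10/RPL13A (untreated) = 13468 / 188.5 = 71.448
SMAD10/RPL13A (heat-shocked) = 19140 / 153.8 = 124.45
Fold change = 124.45 / 71.448 = 1.7418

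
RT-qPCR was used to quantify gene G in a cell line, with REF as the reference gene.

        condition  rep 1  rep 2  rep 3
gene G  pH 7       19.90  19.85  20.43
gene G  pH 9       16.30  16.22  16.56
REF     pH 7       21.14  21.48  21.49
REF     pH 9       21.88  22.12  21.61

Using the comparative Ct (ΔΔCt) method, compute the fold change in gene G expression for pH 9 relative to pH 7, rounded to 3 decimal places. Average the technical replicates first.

Mean Ct: gene G pH 7 20.060; gene G pH 9 16.360; REF pH 7 21.370; REF pH 9 21.870
ΔCt(pH 7) = 20.060 − 21.370 = -1.310
ΔCt(pH 9) = 16.360 − 21.870 = -5.510
ΔΔCt = -5.510 − (-1.310) = -4.200
Fold change = 2^(−(-4.200)) = 2^4.200 = 18.3792

18.379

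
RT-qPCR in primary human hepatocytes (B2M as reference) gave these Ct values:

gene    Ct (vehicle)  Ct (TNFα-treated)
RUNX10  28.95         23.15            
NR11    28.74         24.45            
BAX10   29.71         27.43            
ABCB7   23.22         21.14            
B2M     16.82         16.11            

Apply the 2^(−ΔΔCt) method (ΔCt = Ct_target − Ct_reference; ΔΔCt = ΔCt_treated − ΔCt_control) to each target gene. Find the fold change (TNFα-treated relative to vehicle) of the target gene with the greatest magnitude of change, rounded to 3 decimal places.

RUNX10: ΔΔCt = (23.15−16.11) − (28.95−16.82) = 7.04 − 12.13 = -5.09; fold change = 2^5.09 = 34.060
NR11: ΔΔCt = (24.45−16.11) − (28.74−16.82) = 8.34 − 11.92 = -3.58; fold change = 2^3.58 = 11.959
BAX10: ΔΔCt = (27.43−16.11) − (29.71−16.82) = 11.32 − 12.89 = -1.57; fold change = 2^1.57 = 2.969
ABCB7: ΔΔCt = (21.14−16.11) − (23.22−16.82) = 5.03 − 6.40 = -1.37; fold change = 2^1.37 = 2.585
RUNX10 has the largest |ΔΔCt| = 5.09.

34.060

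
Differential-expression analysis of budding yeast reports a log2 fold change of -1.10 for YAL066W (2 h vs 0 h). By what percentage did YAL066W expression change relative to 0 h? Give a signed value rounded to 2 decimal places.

-53.35%

Fold change = 2^(-1.10) = 0.4665
Percent change = (FC − 1) × 100% = (0.4665 − 1) × 100 = -53.35%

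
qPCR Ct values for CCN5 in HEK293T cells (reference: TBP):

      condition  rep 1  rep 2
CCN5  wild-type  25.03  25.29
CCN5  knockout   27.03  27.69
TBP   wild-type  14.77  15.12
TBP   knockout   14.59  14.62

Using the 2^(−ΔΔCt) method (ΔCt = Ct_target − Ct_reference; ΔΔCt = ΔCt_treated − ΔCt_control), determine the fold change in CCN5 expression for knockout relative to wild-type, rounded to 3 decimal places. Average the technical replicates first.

0.172

Mean Ct: CCN5 wild-type 25.160; CCN5 knockout 27.360; TBP wild-type 14.945; TBP knockout 14.605
ΔCt(wild-type) = 25.160 − 14.945 = 10.215
ΔCt(knockout) = 27.360 − 14.605 = 12.755
ΔΔCt = 12.755 − 10.215 = 2.540
Fold change = 2^(−2.540) = 0.1719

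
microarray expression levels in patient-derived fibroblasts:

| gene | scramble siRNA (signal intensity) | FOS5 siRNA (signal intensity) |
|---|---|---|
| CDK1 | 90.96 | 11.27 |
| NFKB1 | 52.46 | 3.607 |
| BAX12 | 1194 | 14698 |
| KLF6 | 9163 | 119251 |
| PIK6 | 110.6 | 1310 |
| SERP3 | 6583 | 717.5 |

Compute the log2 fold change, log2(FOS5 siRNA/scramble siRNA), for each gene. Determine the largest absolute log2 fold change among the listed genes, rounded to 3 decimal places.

3.862

log2(11.27/90.96) = -3.013  (CDK1)
log2(3.607/52.46) = -3.862  (NFKB1)
log2(14698/1194) = 3.622  (BAX12)
log2(119251/9163) = 3.702  (KLF6)
log2(1310/110.6) = 3.566  (PIK6)
log2(717.5/6583) = -3.198  (SERP3)
The largest magnitude belongs to NFKB1.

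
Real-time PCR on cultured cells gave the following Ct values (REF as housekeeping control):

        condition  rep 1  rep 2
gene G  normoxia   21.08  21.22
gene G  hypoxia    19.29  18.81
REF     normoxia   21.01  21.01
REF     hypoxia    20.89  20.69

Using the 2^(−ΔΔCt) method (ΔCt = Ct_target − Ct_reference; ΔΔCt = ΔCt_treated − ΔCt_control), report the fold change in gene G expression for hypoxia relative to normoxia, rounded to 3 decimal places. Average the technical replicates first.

Mean Ct: gene G normoxia 21.150; gene G hypoxia 19.050; REF normoxia 21.010; REF hypoxia 20.790
ΔCt(normoxia) = 21.150 − 21.010 = 0.140
ΔCt(hypoxia) = 19.050 − 20.790 = -1.740
ΔΔCt = -1.740 − 0.140 = -1.880
Fold change = 2^(−(-1.880)) = 2^1.880 = 3.6808

3.681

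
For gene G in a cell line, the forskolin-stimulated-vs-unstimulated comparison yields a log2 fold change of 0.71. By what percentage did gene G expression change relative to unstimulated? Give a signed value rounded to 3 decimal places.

Fold change = 2^(0.71) = 1.6358
Percent change = (FC − 1) × 100% = (1.6358 − 1) × 100 = 63.580%

63.580%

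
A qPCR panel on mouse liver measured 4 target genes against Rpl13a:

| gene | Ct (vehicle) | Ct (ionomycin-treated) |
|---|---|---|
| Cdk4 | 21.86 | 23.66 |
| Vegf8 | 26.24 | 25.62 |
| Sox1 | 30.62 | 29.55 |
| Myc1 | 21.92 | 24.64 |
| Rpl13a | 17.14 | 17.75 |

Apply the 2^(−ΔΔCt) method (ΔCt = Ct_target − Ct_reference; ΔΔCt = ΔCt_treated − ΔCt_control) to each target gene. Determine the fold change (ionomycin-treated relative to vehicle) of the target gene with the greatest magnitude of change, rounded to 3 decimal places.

Cdk4: ΔΔCt = (23.66−17.75) − (21.86−17.14) = 5.91 − 4.72 = 1.19; fold change = 2^-1.19 = 0.438
Vegf8: ΔΔCt = (25.62−17.75) − (26.24−17.14) = 7.87 − 9.10 = -1.23; fold change = 2^1.23 = 2.346
Sox1: ΔΔCt = (29.55−17.75) − (30.62−17.14) = 11.80 − 13.48 = -1.68; fold change = 2^1.68 = 3.204
Myc1: ΔΔCt = (24.64−17.75) − (21.92−17.14) = 6.89 − 4.78 = 2.11; fold change = 2^-2.11 = 0.232
Myc1 has the largest |ΔΔCt| = 2.11.

0.232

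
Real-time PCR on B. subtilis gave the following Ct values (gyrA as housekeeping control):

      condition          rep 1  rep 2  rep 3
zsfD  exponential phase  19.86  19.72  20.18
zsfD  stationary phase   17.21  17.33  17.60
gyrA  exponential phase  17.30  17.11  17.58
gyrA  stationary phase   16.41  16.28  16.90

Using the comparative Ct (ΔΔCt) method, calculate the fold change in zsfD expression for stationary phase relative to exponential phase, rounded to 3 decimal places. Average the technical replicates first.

Mean Ct: zsfD exponential phase 19.920; zsfD stationary phase 17.380; gyrA exponential phase 17.330; gyrA stationary phase 16.530
ΔCt(exponential phase) = 19.920 − 17.330 = 2.590
ΔCt(stationary phase) = 17.380 − 16.530 = 0.850
ΔΔCt = 0.850 − 2.590 = -1.740
Fold change = 2^(−(-1.740)) = 2^1.740 = 3.3404

3.340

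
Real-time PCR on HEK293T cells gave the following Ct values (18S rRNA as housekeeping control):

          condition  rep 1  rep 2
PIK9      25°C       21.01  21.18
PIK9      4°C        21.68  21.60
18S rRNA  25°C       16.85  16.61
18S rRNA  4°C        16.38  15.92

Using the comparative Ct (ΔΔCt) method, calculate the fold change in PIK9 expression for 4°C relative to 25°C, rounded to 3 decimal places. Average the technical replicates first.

Mean Ct: PIK9 25°C 21.095; PIK9 4°C 21.640; 18S rRNA 25°C 16.730; 18S rRNA 4°C 16.150
ΔCt(25°C) = 21.095 − 16.730 = 4.365
ΔCt(4°C) = 21.640 − 16.150 = 5.490
ΔΔCt = 5.490 − 4.365 = 1.125
Fold change = 2^(−1.125) = 0.4585

0.459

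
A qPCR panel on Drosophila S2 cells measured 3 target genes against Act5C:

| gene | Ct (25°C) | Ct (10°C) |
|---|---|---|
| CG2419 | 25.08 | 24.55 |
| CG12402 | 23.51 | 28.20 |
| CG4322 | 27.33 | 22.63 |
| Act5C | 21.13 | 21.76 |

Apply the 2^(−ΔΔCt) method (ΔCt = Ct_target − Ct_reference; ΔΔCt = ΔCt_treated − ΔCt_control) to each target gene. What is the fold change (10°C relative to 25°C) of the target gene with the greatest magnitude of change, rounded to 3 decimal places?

40.224

CG2419: ΔΔCt = (24.55−21.76) − (25.08−21.13) = 2.79 − 3.95 = -1.16; fold change = 2^1.16 = 2.235
CG12402: ΔΔCt = (28.20−21.76) − (23.51−21.13) = 6.44 − 2.38 = 4.06; fold change = 2^-4.06 = 0.060
CG4322: ΔΔCt = (22.63−21.76) − (27.33−21.13) = 0.87 − 6.20 = -5.33; fold change = 2^5.33 = 40.224
CG4322 has the largest |ΔΔCt| = 5.33.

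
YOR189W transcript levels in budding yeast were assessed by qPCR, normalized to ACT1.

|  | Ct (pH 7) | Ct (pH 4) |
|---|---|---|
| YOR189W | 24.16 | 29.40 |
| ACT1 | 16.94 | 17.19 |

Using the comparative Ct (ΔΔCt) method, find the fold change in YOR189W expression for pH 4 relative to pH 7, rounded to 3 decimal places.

ΔCt(pH 7) = 24.160 − 16.940 = 7.220
ΔCt(pH 4) = 29.400 − 17.190 = 12.210
ΔΔCt = 12.210 − 7.220 = 4.990
Fold change = 2^(−4.990) = 0.0315

0.031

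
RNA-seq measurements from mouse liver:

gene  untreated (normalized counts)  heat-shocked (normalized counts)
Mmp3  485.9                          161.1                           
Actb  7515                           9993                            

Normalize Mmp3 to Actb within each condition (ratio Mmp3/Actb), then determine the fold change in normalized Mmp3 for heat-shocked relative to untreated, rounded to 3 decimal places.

0.249

Mmp3/Actb (untreated) = 485.9 / 7515 = 0.064657
Mmp3/Actb (heat-shocked) = 161.1 / 9993 = 0.016121
Fold change = 0.016121 / 0.064657 = 0.2493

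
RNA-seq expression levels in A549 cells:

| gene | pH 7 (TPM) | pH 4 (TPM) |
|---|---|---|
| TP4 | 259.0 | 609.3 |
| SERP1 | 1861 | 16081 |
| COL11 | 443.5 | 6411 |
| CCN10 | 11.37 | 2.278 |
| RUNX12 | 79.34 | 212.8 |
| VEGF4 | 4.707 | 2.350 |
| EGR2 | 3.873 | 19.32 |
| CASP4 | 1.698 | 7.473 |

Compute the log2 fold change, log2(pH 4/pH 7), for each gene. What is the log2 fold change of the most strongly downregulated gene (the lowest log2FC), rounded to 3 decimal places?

-2.319

log2(609.3/259.0) = 1.234  (TP4)
log2(16081/1861) = 3.111  (SERP1)
log2(6411/443.5) = 3.854  (COL11)
log2(2.278/11.37) = -2.319  (CCN10)
log2(212.8/79.34) = 1.423  (RUNX12)
log2(2.350/4.707) = -1.002  (VEGF4)
log2(19.32/3.873) = 2.319  (EGR2)
log2(7.473/1.698) = 2.138  (CASP4)
CCN10 is most strongly downregulated.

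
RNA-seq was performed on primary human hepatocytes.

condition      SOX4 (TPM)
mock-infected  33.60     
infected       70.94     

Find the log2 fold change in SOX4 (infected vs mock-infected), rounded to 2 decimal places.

Fold change = 70.94 / 33.60 = 2.1113
log2(2.1113) = 1.078

1.08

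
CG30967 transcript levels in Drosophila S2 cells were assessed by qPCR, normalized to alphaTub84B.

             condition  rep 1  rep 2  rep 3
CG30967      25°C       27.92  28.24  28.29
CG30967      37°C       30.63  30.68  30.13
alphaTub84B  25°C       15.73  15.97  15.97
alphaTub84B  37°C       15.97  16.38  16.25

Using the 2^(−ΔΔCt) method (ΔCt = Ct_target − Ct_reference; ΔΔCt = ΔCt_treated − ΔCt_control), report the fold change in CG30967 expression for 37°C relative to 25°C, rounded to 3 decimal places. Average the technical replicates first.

0.247

Mean Ct: CG30967 25°C 28.150; CG30967 37°C 30.480; alphaTub84B 25°C 15.890; alphaTub84B 37°C 16.200
ΔCt(25°C) = 28.150 − 15.890 = 12.260
ΔCt(37°C) = 30.480 − 16.200 = 14.280
ΔΔCt = 14.280 − 12.260 = 2.020
Fold change = 2^(−2.020) = 0.2466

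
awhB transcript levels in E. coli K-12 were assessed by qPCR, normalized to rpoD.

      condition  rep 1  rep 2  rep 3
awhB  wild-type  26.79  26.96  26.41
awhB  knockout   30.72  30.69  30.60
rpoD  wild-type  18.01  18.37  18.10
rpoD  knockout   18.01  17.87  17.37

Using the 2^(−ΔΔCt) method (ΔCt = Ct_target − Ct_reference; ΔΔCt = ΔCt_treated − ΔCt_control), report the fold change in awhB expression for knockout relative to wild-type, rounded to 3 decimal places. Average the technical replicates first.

0.049

Mean Ct: awhB wild-type 26.720; awhB knockout 30.670; rpoD wild-type 18.160; rpoD knockout 17.750
ΔCt(wild-type) = 26.720 − 18.160 = 8.560
ΔCt(knockout) = 30.670 − 17.750 = 12.920
ΔΔCt = 12.920 − 8.560 = 4.360
Fold change = 2^(−4.360) = 0.0487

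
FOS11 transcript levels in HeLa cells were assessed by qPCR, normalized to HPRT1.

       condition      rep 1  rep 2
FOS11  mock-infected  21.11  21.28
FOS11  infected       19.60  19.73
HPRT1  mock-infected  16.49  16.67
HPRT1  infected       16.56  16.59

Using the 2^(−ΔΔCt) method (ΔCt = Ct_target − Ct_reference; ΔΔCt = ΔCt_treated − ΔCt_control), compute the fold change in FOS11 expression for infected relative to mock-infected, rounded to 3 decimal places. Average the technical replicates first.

2.878

Mean Ct: FOS11 mock-infected 21.195; FOS11 infected 19.665; HPRT1 mock-infected 16.580; HPRT1 infected 16.575
ΔCt(mock-infected) = 21.195 − 16.580 = 4.615
ΔCt(infected) = 19.665 − 16.575 = 3.090
ΔΔCt = 3.090 − 4.615 = -1.525
Fold change = 2^(−(-1.525)) = 2^1.525 = 2.8779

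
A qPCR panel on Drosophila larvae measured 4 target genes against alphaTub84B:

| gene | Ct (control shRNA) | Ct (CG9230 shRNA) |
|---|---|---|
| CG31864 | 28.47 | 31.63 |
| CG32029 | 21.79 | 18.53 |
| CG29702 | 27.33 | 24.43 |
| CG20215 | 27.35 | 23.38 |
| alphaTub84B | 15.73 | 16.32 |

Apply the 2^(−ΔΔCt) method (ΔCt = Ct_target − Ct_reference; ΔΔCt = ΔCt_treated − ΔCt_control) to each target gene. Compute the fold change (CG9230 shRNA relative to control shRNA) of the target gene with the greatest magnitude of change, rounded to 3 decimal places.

23.588

CG31864: ΔΔCt = (31.63−16.32) − (28.47−15.73) = 15.31 − 12.74 = 2.57; fold change = 2^-2.57 = 0.168
CG32029: ΔΔCt = (18.53−16.32) − (21.79−15.73) = 2.21 − 6.06 = -3.85; fold change = 2^3.85 = 14.420
CG29702: ΔΔCt = (24.43−16.32) − (27.33−15.73) = 8.11 − 11.60 = -3.49; fold change = 2^3.49 = 11.236
CG20215: ΔΔCt = (23.38−16.32) − (27.35−15.73) = 7.06 − 11.62 = -4.56; fold change = 2^4.56 = 23.588
CG20215 has the largest |ΔΔCt| = 4.56.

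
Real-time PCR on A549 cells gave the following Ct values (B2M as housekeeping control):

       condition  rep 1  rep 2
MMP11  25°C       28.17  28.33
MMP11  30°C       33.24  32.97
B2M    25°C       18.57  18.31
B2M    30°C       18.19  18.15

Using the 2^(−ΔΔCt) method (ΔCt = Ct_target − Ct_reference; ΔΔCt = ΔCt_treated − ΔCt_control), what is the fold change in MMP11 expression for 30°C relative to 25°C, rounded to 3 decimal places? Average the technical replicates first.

0.029

Mean Ct: MMP11 25°C 28.250; MMP11 30°C 33.105; B2M 25°C 18.440; B2M 30°C 18.170
ΔCt(25°C) = 28.250 − 18.440 = 9.810
ΔCt(30°C) = 33.105 − 18.170 = 14.935
ΔΔCt = 14.935 − 9.810 = 5.125
Fold change = 2^(−5.125) = 0.0287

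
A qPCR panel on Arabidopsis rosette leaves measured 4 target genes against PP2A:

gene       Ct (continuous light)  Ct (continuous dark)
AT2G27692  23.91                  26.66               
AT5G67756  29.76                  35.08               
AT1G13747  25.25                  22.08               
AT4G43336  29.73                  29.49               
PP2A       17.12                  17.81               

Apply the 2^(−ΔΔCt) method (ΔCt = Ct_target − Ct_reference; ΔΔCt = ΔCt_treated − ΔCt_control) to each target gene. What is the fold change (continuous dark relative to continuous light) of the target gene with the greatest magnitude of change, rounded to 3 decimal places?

AT2G27692: ΔΔCt = (26.66−17.81) − (23.91−17.12) = 8.85 − 6.79 = 2.06; fold change = 2^-2.06 = 0.240
AT5G67756: ΔΔCt = (35.08−17.81) − (29.76−17.12) = 17.27 − 12.64 = 4.63; fold change = 2^-4.63 = 0.040
AT1G13747: ΔΔCt = (22.08−17.81) − (25.25−17.12) = 4.27 − 8.13 = -3.86; fold change = 2^3.86 = 14.520
AT4G43336: ΔΔCt = (29.49−17.81) − (29.73−17.12) = 11.68 − 12.61 = -0.93; fold change = 2^0.93 = 1.905
AT5G67756 has the largest |ΔΔCt| = 4.63.

0.040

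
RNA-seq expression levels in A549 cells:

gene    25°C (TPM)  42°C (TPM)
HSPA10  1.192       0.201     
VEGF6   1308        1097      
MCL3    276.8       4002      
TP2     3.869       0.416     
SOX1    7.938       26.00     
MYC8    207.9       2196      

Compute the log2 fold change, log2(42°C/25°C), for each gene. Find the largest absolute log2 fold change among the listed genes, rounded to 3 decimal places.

log2(0.201/1.192) = -2.568  (HSPA10)
log2(1097/1308) = -0.254  (VEGF6)
log2(4002/276.8) = 3.854  (MCL3)
log2(0.416/3.869) = -3.217  (TP2)
log2(26.00/7.938) = 1.712  (SOX1)
log2(2196/207.9) = 3.401  (MYC8)
The largest magnitude belongs to MCL3.

3.854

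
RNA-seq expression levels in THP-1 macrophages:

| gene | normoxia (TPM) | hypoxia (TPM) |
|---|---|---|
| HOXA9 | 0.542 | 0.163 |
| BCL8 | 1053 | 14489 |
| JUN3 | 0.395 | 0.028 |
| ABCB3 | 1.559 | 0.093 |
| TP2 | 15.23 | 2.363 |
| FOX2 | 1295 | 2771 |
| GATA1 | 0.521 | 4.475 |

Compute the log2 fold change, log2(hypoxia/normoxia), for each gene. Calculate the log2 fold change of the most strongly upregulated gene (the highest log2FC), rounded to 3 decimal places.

3.782

log2(0.163/0.542) = -1.733  (HOXA9)
log2(14489/1053) = 3.782  (BCL8)
log2(0.028/0.395) = -3.818  (JUN3)
log2(0.093/1.559) = -4.067  (ABCB3)
log2(2.363/15.23) = -2.688  (TP2)
log2(2771/1295) = 1.097  (FOX2)
log2(4.475/0.521) = 3.103  (GATA1)
BCL8 is most strongly upregulated.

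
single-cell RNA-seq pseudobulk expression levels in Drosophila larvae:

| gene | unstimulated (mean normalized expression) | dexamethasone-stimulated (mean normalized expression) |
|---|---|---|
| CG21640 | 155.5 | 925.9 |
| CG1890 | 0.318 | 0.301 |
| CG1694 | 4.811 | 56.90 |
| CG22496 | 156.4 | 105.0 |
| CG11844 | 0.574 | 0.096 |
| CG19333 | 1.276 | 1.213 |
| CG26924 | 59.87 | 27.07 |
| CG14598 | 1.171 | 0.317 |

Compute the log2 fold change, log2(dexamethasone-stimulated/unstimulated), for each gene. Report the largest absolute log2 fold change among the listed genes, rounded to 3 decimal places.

3.564

log2(925.9/155.5) = 2.574  (CG21640)
log2(0.301/0.318) = -0.079  (CG1890)
log2(56.90/4.811) = 3.564  (CG1694)
log2(105.0/156.4) = -0.575  (CG22496)
log2(0.096/0.574) = -2.580  (CG11844)
log2(1.213/1.276) = -0.073  (CG19333)
log2(27.07/59.87) = -1.145  (CG26924)
log2(0.317/1.171) = -1.885  (CG14598)
The largest magnitude belongs to CG1694.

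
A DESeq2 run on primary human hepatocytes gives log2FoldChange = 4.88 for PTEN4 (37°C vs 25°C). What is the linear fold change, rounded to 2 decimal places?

29.45

Fold change = 2^(4.88) = 29.446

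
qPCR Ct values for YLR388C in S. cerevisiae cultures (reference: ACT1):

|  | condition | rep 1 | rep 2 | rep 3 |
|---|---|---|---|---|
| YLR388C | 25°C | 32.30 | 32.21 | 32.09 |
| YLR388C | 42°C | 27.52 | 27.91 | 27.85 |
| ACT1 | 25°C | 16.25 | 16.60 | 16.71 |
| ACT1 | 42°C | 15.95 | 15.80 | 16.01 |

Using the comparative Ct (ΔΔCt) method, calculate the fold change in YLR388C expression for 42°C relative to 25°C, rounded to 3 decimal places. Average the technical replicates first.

Mean Ct: YLR388C 25°C 32.200; YLR388C 42°C 27.760; ACT1 25°C 16.520; ACT1 42°C 15.920
ΔCt(25°C) = 32.200 − 16.520 = 15.680
ΔCt(42°C) = 27.760 − 15.920 = 11.840
ΔΔCt = 11.840 − 15.680 = -3.840
Fold change = 2^(−(-3.840)) = 2^3.840 = 14.3204

14.320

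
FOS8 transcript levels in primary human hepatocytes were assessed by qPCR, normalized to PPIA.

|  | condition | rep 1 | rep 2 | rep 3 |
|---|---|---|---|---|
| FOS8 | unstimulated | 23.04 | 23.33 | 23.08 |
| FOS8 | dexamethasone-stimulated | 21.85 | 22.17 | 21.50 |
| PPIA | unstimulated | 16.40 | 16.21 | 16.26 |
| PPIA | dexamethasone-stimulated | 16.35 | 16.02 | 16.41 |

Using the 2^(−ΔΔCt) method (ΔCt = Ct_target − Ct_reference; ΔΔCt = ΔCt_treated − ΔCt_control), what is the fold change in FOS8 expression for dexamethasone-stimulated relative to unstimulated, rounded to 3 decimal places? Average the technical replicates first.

Mean Ct: FOS8 unstimulated 23.150; FOS8 dexamethasone-stimulated 21.840; PPIA unstimulated 16.290; PPIA dexamethasone-stimulated 16.260
ΔCt(unstimulated) = 23.150 − 16.290 = 6.860
ΔCt(dexamethasone-stimulated) = 21.840 − 16.260 = 5.580
ΔΔCt = 5.580 − 6.860 = -1.280
Fold change = 2^(−(-1.280)) = 2^1.280 = 2.4284

2.428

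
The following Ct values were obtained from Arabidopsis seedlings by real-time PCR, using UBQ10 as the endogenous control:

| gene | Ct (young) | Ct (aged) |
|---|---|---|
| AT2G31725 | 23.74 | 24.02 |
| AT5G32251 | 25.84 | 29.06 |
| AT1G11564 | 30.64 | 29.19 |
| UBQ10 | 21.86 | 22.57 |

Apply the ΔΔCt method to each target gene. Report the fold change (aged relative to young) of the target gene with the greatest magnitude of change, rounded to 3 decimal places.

0.176

AT2G31725: ΔΔCt = (24.02−22.57) − (23.74−21.86) = 1.45 − 1.88 = -0.43; fold change = 2^0.43 = 1.347
AT5G32251: ΔΔCt = (29.06−22.57) − (25.84−21.86) = 6.49 − 3.98 = 2.51; fold change = 2^-2.51 = 0.176
AT1G11564: ΔΔCt = (29.19−22.57) − (30.64−21.86) = 6.62 − 8.78 = -2.16; fold change = 2^2.16 = 4.469
AT5G32251 has the largest |ΔΔCt| = 2.51.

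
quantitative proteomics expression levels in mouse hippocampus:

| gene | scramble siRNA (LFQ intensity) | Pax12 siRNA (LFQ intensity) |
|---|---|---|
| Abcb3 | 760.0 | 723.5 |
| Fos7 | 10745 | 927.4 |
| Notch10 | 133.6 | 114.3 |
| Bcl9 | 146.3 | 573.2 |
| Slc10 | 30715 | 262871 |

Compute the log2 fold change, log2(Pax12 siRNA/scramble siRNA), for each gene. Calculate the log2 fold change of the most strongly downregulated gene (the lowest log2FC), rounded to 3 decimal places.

log2(723.5/760.0) = -0.071  (Abcb3)
log2(927.4/10745) = -3.534  (Fos7)
log2(114.3/133.6) = -0.225  (Notch10)
log2(573.2/146.3) = 1.970  (Bcl9)
log2(262871/30715) = 3.097  (Slc10)
Fos7 is most strongly downregulated.

-3.534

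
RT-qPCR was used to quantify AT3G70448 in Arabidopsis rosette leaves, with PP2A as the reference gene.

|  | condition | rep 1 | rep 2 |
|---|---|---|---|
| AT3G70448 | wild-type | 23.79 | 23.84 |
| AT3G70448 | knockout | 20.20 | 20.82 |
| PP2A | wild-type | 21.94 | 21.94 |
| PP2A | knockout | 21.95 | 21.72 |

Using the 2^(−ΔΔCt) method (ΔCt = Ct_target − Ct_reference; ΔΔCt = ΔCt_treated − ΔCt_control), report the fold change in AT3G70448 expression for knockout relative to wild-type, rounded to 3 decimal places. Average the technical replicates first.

9.190

Mean Ct: AT3G70448 wild-type 23.815; AT3G70448 knockout 20.510; PP2A wild-type 21.940; PP2A knockout 21.835
ΔCt(wild-type) = 23.815 − 21.940 = 1.875
ΔCt(knockout) = 20.510 − 21.835 = -1.325
ΔΔCt = -1.325 − 1.875 = -3.200
Fold change = 2^(−(-3.200)) = 2^3.200 = 9.1896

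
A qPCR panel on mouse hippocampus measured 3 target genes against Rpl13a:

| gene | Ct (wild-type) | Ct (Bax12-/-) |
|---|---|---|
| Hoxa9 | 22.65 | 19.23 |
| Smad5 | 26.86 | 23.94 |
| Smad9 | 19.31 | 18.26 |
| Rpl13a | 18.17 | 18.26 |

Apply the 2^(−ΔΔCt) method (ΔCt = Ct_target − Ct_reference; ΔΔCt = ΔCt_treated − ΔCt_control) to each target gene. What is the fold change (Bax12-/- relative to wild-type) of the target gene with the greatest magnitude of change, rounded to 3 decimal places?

Hoxa9: ΔΔCt = (19.23−18.26) − (22.65−18.17) = 0.97 − 4.48 = -3.51; fold change = 2^3.51 = 11.392
Smad5: ΔΔCt = (23.94−18.26) − (26.86−18.17) = 5.68 − 8.69 = -3.01; fold change = 2^3.01 = 8.056
Smad9: ΔΔCt = (18.26−18.26) − (19.31−18.17) = 0.00 − 1.14 = -1.14; fold change = 2^1.14 = 2.204
Hoxa9 has the largest |ΔΔCt| = 3.51.

11.392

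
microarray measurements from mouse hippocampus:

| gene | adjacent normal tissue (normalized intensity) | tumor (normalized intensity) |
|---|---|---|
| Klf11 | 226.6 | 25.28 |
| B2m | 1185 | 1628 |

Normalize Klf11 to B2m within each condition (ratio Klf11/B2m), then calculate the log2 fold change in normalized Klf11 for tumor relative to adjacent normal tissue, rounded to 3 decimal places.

Klf11/B2m (adjacent normal tissue) = 226.6 / 1185 = 0.19122
Klf11/B2m (tumor) = 25.28 / 1628 = 0.015528
Fold change = 0.015528 / 0.19122 = 0.0812
log2(0.0812) = -3.6223

-3.622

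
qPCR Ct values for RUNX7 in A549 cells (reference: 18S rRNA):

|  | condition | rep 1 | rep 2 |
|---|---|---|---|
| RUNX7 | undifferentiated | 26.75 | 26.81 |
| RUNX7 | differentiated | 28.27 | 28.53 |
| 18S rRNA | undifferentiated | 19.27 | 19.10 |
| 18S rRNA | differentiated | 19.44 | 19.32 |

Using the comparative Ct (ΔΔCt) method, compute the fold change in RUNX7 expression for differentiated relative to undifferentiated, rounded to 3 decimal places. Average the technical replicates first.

0.372

Mean Ct: RUNX7 undifferentiated 26.780; RUNX7 differentiated 28.400; 18S rRNA undifferentiated 19.185; 18S rRNA differentiated 19.380
ΔCt(undifferentiated) = 26.780 − 19.185 = 7.595
ΔCt(differentiated) = 28.400 − 19.380 = 9.020
ΔΔCt = 9.020 − 7.595 = 1.425
Fold change = 2^(−1.425) = 0.3724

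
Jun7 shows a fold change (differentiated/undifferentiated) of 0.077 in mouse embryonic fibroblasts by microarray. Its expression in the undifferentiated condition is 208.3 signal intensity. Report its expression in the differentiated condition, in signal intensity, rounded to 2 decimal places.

differentiated expression = 208.3 × 0.077 = 16.04

16.04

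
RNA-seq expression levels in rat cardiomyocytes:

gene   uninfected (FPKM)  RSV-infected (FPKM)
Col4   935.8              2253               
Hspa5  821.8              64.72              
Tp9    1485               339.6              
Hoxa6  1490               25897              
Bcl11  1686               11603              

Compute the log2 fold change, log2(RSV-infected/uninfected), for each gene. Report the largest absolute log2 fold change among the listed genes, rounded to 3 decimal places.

4.119

log2(2253/935.8) = 1.268  (Col4)
log2(64.72/821.8) = -3.667  (Hspa5)
log2(339.6/1485) = -2.129  (Tp9)
log2(25897/1490) = 4.119  (Hoxa6)
log2(11603/1686) = 2.783  (Bcl11)
The largest magnitude belongs to Hoxa6.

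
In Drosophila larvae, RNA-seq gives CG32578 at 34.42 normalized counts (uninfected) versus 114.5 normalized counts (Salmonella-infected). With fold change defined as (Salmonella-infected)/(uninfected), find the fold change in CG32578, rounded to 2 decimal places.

Fold change = 114.5 / 34.42 = 3.327
CG32578 is upregulated.

3.33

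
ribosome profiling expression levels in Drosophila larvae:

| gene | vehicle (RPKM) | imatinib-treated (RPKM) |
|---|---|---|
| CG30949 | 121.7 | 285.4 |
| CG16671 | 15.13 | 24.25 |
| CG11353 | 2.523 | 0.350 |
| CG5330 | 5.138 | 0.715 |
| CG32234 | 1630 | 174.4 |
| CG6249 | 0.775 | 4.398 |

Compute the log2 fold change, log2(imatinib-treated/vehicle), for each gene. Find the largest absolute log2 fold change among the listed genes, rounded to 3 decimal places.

3.224

log2(285.4/121.7) = 1.230  (CG30949)
log2(24.25/15.13) = 0.681  (CG16671)
log2(0.350/2.523) = -2.850  (CG11353)
log2(0.715/5.138) = -2.845  (CG5330)
log2(174.4/1630) = -3.224  (CG32234)
log2(4.398/0.775) = 2.505  (CG6249)
The largest magnitude belongs to CG32234.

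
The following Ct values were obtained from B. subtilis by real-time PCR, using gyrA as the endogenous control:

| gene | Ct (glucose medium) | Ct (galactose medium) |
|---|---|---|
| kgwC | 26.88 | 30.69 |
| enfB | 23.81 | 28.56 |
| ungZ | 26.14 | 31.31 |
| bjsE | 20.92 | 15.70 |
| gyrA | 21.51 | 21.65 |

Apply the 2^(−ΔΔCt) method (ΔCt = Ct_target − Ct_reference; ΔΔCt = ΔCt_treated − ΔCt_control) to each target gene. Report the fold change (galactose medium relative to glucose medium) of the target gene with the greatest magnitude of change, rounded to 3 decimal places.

41.070

kgwC: ΔΔCt = (30.69−21.65) − (26.88−21.51) = 9.04 − 5.37 = 3.67; fold change = 2^-3.67 = 0.079
enfB: ΔΔCt = (28.56−21.65) − (23.81−21.51) = 6.91 − 2.30 = 4.61; fold change = 2^-4.61 = 0.041
ungZ: ΔΔCt = (31.31−21.65) − (26.14−21.51) = 9.66 − 4.63 = 5.03; fold change = 2^-5.03 = 0.031
bjsE: ΔΔCt = (15.70−21.65) − (20.92−21.51) = -5.95 − (-0.59) = -5.36; fold change = 2^5.36 = 41.070
bjsE has the largest |ΔΔCt| = 5.36.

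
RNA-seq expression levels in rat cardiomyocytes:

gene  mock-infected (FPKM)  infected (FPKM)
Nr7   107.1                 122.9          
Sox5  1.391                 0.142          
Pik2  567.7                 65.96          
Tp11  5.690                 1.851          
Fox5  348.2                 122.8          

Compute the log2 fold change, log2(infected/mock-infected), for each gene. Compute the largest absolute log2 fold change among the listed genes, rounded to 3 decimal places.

log2(122.9/107.1) = 0.199  (Nr7)
log2(0.142/1.391) = -3.292  (Sox5)
log2(65.96/567.7) = -3.105  (Pik2)
log2(1.851/5.690) = -1.620  (Tp11)
log2(122.8/348.2) = -1.504  (Fox5)
The largest magnitude belongs to Sox5.

3.292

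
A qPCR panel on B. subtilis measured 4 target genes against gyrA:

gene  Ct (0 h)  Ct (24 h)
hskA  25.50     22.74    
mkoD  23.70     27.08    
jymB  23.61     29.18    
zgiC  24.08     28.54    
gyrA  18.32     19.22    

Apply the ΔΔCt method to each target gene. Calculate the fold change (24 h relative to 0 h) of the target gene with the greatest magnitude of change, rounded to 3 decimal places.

hskA: ΔΔCt = (22.74−19.22) − (25.50−18.32) = 3.52 − 7.18 = -3.66; fold change = 2^3.66 = 12.641
mkoD: ΔΔCt = (27.08−19.22) − (23.70−18.32) = 7.86 − 5.38 = 2.48; fold change = 2^-2.48 = 0.179
jymB: ΔΔCt = (29.18−19.22) − (23.61−18.32) = 9.96 − 5.29 = 4.67; fold change = 2^-4.67 = 0.039
zgiC: ΔΔCt = (28.54−19.22) − (24.08−18.32) = 9.32 − 5.76 = 3.56; fold change = 2^-3.56 = 0.085
jymB has the largest |ΔΔCt| = 4.67.

0.039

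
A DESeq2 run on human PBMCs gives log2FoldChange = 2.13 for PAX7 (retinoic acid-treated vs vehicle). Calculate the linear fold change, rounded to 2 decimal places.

Fold change = 2^(2.13) = 4.377

4.38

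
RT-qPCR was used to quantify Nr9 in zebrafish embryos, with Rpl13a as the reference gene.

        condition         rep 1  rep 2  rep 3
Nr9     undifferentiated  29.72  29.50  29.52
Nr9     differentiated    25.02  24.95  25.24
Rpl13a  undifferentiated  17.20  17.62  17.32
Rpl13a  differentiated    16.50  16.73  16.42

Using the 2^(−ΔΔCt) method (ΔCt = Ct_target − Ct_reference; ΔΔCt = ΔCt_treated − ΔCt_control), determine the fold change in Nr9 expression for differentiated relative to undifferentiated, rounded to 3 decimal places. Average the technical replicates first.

12.817

Mean Ct: Nr9 undifferentiated 29.580; Nr9 differentiated 25.070; Rpl13a undifferentiated 17.380; Rpl13a differentiated 16.550
ΔCt(undifferentiated) = 29.580 − 17.380 = 12.200
ΔCt(differentiated) = 25.070 − 16.550 = 8.520
ΔΔCt = 8.520 − 12.200 = -3.680
Fold change = 2^(−(-3.680)) = 2^3.680 = 12.8171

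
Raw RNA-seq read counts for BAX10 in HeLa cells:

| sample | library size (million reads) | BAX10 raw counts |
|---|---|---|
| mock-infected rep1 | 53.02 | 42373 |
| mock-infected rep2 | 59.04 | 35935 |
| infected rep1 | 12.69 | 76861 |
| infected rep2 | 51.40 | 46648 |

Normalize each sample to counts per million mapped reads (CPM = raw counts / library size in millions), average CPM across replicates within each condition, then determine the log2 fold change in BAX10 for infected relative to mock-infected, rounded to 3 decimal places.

CPM(mock-infected rep1) = 42373 / 53.02 = 799.1890
CPM(mock-infected rep2) = 35935 / 59.04 = 608.6551
CPM(infected rep1) = 76861 / 12.69 = 6056.8164
CPM(infected rep2) = 46648 / 51.40 = 907.5486
mean CPM(mock-infected) = 703.9221; mean CPM(infected) = 3482.1825
Fold change = 3482.1825 / 703.9221 = 4.94683
log2(4.94683) = 2.3065

2.307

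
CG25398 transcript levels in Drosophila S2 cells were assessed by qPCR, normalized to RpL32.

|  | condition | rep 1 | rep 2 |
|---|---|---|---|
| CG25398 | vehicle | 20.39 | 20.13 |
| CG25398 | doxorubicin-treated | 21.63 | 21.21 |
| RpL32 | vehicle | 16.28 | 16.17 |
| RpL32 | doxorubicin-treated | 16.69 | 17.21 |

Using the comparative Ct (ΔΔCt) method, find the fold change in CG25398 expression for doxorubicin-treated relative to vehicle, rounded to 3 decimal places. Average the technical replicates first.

Mean Ct: CG25398 vehicle 20.260; CG25398 doxorubicin-treated 21.420; RpL32 vehicle 16.225; RpL32 doxorubicin-treated 16.950
ΔCt(vehicle) = 20.260 − 16.225 = 4.035
ΔCt(doxorubicin-treated) = 21.420 − 16.950 = 4.470
ΔΔCt = 4.470 − 4.035 = 0.435
Fold change = 2^(−0.435) = 0.7397

0.740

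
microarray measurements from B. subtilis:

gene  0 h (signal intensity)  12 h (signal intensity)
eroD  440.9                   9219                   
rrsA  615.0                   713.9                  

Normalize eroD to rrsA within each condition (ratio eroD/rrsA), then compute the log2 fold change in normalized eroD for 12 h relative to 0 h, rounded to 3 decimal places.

eroD/rrsA (0 h) = 440.9 / 615.0 = 0.71691
eroD/rrsA (12 h) = 9219 / 713.9 = 12.914
Fold change = 12.914 / 0.71691 = 18.0128
log2(18.0128) = 4.1710

4.171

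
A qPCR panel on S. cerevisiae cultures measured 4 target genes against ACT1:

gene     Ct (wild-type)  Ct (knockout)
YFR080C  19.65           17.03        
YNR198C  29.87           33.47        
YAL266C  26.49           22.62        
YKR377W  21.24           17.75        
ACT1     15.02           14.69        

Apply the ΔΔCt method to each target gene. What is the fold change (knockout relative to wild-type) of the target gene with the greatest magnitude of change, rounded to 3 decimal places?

0.066

YFR080C: ΔΔCt = (17.03−14.69) − (19.65−15.02) = 2.34 − 4.63 = -2.29; fold change = 2^2.29 = 4.891
YNR198C: ΔΔCt = (33.47−14.69) − (29.87−15.02) = 18.78 − 14.85 = 3.93; fold change = 2^-3.93 = 0.066
YAL266C: ΔΔCt = (22.62−14.69) − (26.49−15.02) = 7.93 − 11.47 = -3.54; fold change = 2^3.54 = 11.632
YKR377W: ΔΔCt = (17.75−14.69) − (21.24−15.02) = 3.06 − 6.22 = -3.16; fold change = 2^3.16 = 8.938
YNR198C has the largest |ΔΔCt| = 3.93.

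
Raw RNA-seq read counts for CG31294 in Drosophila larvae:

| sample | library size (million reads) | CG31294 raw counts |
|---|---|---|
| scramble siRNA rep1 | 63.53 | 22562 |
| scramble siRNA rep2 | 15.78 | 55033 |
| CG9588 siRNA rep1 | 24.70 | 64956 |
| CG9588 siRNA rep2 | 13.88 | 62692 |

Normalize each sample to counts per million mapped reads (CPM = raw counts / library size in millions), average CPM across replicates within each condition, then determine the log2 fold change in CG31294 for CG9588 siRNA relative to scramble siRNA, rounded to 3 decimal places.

CPM(scramble siRNA rep1) = 22562 / 63.53 = 355.1393
CPM(scramble siRNA rep2) = 55033 / 15.78 = 3487.5158
CPM(CG9588 siRNA rep1) = 64956 / 24.70 = 2629.7976
CPM(CG9588 siRNA rep2) = 62692 / 13.88 = 4516.7147
mean CPM(scramble siRNA) = 1921.3276; mean CPM(CG9588 siRNA) = 3573.2561
Fold change = 3573.2561 / 1921.3276 = 1.85978
log2(1.85978) = 0.8951

0.895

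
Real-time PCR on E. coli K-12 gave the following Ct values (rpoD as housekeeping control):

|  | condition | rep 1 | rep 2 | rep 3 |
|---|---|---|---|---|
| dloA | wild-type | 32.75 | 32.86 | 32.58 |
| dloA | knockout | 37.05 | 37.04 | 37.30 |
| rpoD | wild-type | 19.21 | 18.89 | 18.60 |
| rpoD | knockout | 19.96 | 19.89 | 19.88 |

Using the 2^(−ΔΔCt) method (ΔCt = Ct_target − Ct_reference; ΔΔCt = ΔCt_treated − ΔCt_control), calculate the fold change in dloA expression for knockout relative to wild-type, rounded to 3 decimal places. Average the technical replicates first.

Mean Ct: dloA wild-type 32.730; dloA knockout 37.130; rpoD wild-type 18.900; rpoD knockout 19.910
ΔCt(wild-type) = 32.730 − 18.900 = 13.830
ΔCt(knockout) = 37.130 − 19.910 = 17.220
ΔΔCt = 17.220 − 13.830 = 3.390
Fold change = 2^(−3.390) = 0.0954

0.095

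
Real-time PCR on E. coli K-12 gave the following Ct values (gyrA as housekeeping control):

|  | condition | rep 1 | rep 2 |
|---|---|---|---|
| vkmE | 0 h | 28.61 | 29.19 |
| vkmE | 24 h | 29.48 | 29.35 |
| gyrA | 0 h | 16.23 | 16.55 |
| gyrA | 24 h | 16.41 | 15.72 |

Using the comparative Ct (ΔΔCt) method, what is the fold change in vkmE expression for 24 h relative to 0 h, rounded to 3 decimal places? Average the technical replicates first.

0.559

Mean Ct: vkmE 0 h 28.900; vkmE 24 h 29.415; gyrA 0 h 16.390; gyrA 24 h 16.065
ΔCt(0 h) = 28.900 − 16.390 = 12.510
ΔCt(24 h) = 29.415 − 16.065 = 13.350
ΔΔCt = 13.350 − 12.510 = 0.840
Fold change = 2^(−0.840) = 0.5586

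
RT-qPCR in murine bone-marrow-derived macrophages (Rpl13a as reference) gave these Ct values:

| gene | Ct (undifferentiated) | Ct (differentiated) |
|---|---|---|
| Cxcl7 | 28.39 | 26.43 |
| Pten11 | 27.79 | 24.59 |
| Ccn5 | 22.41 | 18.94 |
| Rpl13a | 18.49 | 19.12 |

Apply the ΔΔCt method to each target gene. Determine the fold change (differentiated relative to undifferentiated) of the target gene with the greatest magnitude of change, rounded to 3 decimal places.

17.148

Cxcl7: ΔΔCt = (26.43−19.12) − (28.39−18.49) = 7.31 − 9.90 = -2.59; fold change = 2^2.59 = 6.021
Pten11: ΔΔCt = (24.59−19.12) − (27.79−18.49) = 5.47 − 9.30 = -3.83; fold change = 2^3.83 = 14.221
Ccn5: ΔΔCt = (18.94−19.12) − (22.41−18.49) = -0.18 − 3.92 = -4.10; fold change = 2^4.10 = 17.148
Ccn5 has the largest |ΔΔCt| = 4.10.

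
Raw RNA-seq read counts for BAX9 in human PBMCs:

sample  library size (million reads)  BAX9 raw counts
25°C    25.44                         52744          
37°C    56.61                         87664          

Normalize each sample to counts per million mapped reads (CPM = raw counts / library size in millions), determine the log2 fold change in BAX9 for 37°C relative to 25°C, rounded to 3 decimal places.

-0.421

CPM(25°C) = 52744 / 25.44 = 2073.2704
CPM(37°C) = 87664 / 56.61 = 1548.5603
Fold change = 1548.5603 / 2073.2704 = 0.74692
log2(0.74692) = -0.4210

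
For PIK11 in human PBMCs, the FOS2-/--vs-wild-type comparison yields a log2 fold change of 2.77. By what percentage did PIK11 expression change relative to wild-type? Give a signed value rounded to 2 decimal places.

582.11%

Fold change = 2^(2.77) = 6.8211
Percent change = (FC − 1) × 100% = (6.8211 − 1) × 100 = 582.11%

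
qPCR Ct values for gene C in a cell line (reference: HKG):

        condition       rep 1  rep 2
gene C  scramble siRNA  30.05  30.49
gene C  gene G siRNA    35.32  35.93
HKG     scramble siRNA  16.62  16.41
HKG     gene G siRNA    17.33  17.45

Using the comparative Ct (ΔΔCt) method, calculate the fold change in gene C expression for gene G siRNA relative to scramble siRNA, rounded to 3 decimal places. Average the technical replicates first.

Mean Ct: gene C scramble siRNA 30.270; gene C gene G siRNA 35.625; HKG scramble siRNA 16.515; HKG gene G siRNA 17.390
ΔCt(scramble siRNA) = 30.270 − 16.515 = 13.755
ΔCt(gene G siRNA) = 35.625 − 17.390 = 18.235
ΔΔCt = 18.235 − 13.755 = 4.480
Fold change = 2^(−4.480) = 0.0448

0.045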